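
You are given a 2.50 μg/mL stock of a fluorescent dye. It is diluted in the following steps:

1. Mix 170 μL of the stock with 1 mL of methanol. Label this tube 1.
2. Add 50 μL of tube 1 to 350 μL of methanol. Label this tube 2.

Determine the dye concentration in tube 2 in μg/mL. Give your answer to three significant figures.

0.0454 μg/mL

Step 1: 170 μL + 1 mL = 1170 μL total → factor 1170/170 = 6.8824
Step 2: 50 μL + 350 μL = 400 μL total → factor 400/50 = 8
Overall dilution factor = 6.8824 × 8 = 55.059
Final = 2.50 μg/mL / 55.059 = 0.0454 μg/mL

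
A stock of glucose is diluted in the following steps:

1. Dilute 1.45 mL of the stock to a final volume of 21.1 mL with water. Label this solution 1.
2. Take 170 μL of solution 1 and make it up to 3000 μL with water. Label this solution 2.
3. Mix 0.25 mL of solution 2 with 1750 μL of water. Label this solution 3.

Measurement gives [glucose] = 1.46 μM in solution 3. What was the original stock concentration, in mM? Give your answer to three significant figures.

Step 1: 1.45 mL brought to 21.1 mL → factor 21.1/1.45 = 14.552
Step 2: 170 μL brought to 3000 μL → factor 3000/170 = 17.647
Step 3: 0.25 mL + 1750 μL = 2 mL total → factor 2/0.25 = 8
Overall dilution factor = 14.552 × 17.647 × 8 = 2054.4
Stock = 1.46 μM × 2054.4 = 2999 μM = 3.00 mM

3.00 mM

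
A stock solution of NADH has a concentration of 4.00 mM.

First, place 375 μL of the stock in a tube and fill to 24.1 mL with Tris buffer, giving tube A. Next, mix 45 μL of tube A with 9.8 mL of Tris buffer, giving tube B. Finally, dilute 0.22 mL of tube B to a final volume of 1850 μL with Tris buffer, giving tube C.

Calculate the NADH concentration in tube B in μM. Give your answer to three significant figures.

Step 1: 375 μL brought to 24.1 mL → factor 24100/375 = 64.267
Step 2: 45 μL + 9.8 mL = 9845 μL total → factor 9845/45 = 218.78
Dilution factor through tube B = 64.267 × 218.78 = 14060
[tube B] = 4.00 mM / 14060 = 0.0002845 mM = 0.284 μM

0.284 μM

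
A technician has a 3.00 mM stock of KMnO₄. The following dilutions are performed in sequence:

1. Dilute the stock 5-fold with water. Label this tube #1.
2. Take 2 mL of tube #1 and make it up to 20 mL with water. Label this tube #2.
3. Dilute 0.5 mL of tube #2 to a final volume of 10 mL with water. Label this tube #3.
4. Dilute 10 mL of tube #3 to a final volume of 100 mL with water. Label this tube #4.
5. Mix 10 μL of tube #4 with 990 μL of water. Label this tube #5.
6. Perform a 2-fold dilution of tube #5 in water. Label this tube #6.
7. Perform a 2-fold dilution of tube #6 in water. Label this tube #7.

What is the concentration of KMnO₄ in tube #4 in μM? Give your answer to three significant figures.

0.300 μM

Step 1: 5-fold → factor 5
Step 2: 2 mL brought to 20 mL → factor 20/2 = 10
Step 3: 0.5 mL brought to 10 mL → factor 10/0.5 = 20
Step 4: 10 mL brought to 100 mL → factor 100/10 = 10
Dilution factor through tube #4 = 5 × 10 × 20 × 10 = 10000
[tube #4] = 3.00 mM / 10000 = 0.0003000 mM = 0.300 μM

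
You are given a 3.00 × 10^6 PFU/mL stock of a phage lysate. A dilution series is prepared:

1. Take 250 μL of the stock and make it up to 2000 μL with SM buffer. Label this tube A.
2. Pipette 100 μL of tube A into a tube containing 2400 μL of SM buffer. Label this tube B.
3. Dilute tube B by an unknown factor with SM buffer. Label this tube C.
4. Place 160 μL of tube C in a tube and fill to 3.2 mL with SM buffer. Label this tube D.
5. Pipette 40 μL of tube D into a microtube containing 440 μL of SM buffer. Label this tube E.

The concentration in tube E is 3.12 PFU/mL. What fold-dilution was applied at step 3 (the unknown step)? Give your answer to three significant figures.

Step 1: 250 μL brought to 2000 μL → factor 2000/250 = 8
Step 2: 100 μL + 2400 μL = 2500 μL total → factor 2500/100 = 25
Step 3: unknown factor x
Step 4: 160 μL brought to 3.2 mL → factor 3200/160 = 20
Step 5: 40 μL + 440 μL = 480 μL total → factor 480/40 = 12
Product of known-step factors = 48000
Overall factor = 3.00 × 10^6 PFU/mL / (3.12 PFU/mL) = 9.6154 × 10^5
x = 9.6154 × 10^5 / 48000 = 20.0

20.0-fold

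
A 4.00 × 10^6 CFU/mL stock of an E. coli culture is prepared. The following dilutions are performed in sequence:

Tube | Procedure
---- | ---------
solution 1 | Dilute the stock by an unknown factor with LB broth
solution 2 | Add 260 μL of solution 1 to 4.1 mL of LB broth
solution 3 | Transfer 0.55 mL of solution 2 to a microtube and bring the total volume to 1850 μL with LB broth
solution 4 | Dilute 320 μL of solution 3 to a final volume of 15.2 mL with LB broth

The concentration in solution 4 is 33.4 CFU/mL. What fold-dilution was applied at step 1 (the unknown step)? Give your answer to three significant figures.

44.7-fold

Step 1: unknown factor x
Step 2: 260 μL + 4.1 mL = 4360 μL total → factor 4360/260 = 16.769
Step 3: 0.55 mL brought to 1850 μL → factor 1.85/0.55 = 3.3636
Step 4: 320 μL brought to 15.2 mL → factor 15200/320 = 47.5
Product of known-step factors = 2679.3
Overall factor = 4.00 × 10^6 CFU/mL / (33.4 CFU/mL) = 1.1976 × 10^5
x = 1.1976 × 10^5 / 2679.3 = 44.7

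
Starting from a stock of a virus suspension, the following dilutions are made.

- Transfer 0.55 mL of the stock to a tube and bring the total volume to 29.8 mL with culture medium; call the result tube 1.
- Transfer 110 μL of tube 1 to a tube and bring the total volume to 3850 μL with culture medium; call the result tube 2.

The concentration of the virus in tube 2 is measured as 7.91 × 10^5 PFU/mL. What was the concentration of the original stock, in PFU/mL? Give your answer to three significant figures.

Step 1: 0.55 mL brought to 29.8 mL → factor 29.8/0.55 = 54.182
Step 2: 110 μL brought to 3850 μL → factor 3850/110 = 35
Overall dilution factor = 54.182 × 35 = 1896.4
Stock = 7.91 × 10^5 PFU/mL × 1896.4 = 1.50 × 10^9 PFU/mL

1.50 × 10^9 PFU/mL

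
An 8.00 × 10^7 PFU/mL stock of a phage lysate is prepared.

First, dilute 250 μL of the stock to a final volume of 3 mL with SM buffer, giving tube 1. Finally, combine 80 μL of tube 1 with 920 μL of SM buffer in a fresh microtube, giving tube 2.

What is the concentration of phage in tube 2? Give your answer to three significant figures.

Step 1: 250 μL brought to 3 mL → factor 3000/250 = 12
Step 2: 80 μL + 920 μL = 1000 μL total → factor 1000/80 = 12.5
Overall dilution factor = 12 × 12.5 = 150
Final = 8.00 × 10^7 PFU/mL / 150 = 5.33 × 10^5 PFU/mL

5.33 × 10^5 PFU/mL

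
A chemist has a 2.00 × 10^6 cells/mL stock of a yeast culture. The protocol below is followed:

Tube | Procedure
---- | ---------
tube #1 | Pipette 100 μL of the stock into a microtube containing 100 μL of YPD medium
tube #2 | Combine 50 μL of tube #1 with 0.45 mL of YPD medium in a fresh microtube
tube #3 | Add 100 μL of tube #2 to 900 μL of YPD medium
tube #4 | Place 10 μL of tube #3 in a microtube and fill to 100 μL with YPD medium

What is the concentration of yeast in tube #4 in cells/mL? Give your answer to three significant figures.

1.00 × 10^3 cells/mL

Step 1: 100 μL + 100 μL = 200 μL total → factor 200/100 = 2
Step 2: 50 μL + 0.45 mL = 500 μL total → factor 500/50 = 10
Step 3: 100 μL + 900 μL = 1000 μL total → factor 1000/100 = 10
Step 4: 10 μL brought to 100 μL → factor 100/10 = 10
Overall dilution factor = 2 × 10 × 10 × 10 = 2000
Final = 2.00 × 10^6 cells/mL / 2000 = 1.00 × 10^3 cells/mL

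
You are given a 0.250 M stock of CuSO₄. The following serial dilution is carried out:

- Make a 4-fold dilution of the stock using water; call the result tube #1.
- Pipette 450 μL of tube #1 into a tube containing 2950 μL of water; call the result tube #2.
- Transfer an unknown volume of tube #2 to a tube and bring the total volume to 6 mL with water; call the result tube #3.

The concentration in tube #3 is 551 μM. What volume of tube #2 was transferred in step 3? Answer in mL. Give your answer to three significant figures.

0.400 mL

Step 1: 4-fold → factor 4
Step 2: 450 μL + 2950 μL = 3400 μL total → factor 3400/450 = 7.5556
Step 3: v brought to 6 mL → factor = 6 mL/v
Product of known-step factors = 30.222
Overall factor = 0.250 M / (551 μM) = 453.72
Step-3 factor = 453.72 / 30.222 = 15.013
v = 6 mL / 15.013 = 0.400 mL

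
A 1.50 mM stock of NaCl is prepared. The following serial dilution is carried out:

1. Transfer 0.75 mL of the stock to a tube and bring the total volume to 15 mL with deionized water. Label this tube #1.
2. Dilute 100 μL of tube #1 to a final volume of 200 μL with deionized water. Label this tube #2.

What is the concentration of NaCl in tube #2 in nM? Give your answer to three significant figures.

Step 1: 0.75 mL brought to 15 mL → factor 15/0.75 = 20
Step 2: 100 μL brought to 200 μL → factor 200/100 = 2
Overall dilution factor = 20 × 2 = 40
Final = 1.50 mM / 40 = 0.03750 mM = 3.75 × 10^4 nM

3.75 × 10^4 nM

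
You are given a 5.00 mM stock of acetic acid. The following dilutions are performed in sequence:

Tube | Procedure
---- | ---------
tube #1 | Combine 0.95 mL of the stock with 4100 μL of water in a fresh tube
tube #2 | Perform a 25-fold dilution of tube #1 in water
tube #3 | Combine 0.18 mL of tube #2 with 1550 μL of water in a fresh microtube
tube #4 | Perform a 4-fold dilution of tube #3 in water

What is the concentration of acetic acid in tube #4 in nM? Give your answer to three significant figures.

Step 1: 0.95 mL + 4100 μL = 5.05 mL total → factor 5.05/0.95 = 5.3158
Step 2: 25-fold → factor 25
Step 3: 0.18 mL + 1550 μL = 1.73 mL total → factor 1.73/0.18 = 9.6111
Step 4: 4-fold → factor 4
Overall dilution factor = 5.3158 × 25 × 9.6111 × 4 = 5109.1
Final = 5.00 mM / 5109.1 = 0.0009787 mM = 979 nM

979 nM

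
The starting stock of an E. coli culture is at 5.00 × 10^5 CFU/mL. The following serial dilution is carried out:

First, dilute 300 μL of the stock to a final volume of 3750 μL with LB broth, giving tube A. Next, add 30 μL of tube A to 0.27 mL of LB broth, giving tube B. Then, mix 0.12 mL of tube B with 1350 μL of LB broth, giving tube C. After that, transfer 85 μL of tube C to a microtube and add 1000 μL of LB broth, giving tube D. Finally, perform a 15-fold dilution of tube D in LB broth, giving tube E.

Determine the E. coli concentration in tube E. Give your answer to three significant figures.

Step 1: 300 μL brought to 3750 μL → factor 3750/300 = 12.5
Step 2: 30 μL + 0.27 mL = 300 μL total → factor 300/30 = 10
Step 3: 0.12 mL + 1350 μL = 1.47 mL total → factor 1.47/0.12 = 12.25
Step 4: 85 μL + 1000 μL = 1085 μL total → factor 1085/85 = 12.765
Step 5: 15-fold → factor 15
Overall dilution factor = 12.5 × 10 × 12.25 × 12.765 × 15 = 2.9319 × 10^5
Final = 5.00 × 10^5 CFU/mL / 2.9319 × 10^5 = 1.71 CFU/mL

1.71 CFU/mL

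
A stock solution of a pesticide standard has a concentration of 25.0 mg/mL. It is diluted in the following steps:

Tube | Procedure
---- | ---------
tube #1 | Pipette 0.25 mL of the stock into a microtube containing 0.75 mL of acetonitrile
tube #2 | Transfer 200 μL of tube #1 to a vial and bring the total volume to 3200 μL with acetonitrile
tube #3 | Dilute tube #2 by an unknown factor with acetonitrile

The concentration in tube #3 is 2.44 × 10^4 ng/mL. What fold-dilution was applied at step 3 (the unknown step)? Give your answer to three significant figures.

16.0-fold

Step 1: 0.25 mL + 0.75 mL = 1 mL total → factor 1/0.25 = 4
Step 2: 200 μL brought to 3200 μL → factor 3200/200 = 16
Step 3: unknown factor x
Product of known-step factors = 64
Overall factor = 25.0 mg/mL / (2.44 × 10^4 ng/mL) = 1024.6
x = 1024.6 / 64 = 16.0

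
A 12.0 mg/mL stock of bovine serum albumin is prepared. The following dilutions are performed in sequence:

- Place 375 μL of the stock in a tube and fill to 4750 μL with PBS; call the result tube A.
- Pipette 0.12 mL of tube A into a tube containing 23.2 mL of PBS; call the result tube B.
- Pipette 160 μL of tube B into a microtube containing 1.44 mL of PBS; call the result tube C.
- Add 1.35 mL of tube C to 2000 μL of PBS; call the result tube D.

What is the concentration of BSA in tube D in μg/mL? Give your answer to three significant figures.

0.196 μg/mL

Step 1: 375 μL brought to 4750 μL → factor 4750/375 = 12.667
Step 2: 0.12 mL + 23.2 mL = 23.32 mL total → factor 23.32/0.12 = 194.33
Step 3: 160 μL + 1.44 mL = 1600 μL total → factor 1600/160 = 10
Step 4: 1.35 mL + 2000 μL = 3.35 mL total → factor 3.35/1.35 = 2.4815
Overall dilution factor = 12.667 × 194.33 × 10 × 2.4815 = 61083
Final = 12.0 mg/mL / 61083 = 0.0001965 mg/mL = 0.196 μg/mL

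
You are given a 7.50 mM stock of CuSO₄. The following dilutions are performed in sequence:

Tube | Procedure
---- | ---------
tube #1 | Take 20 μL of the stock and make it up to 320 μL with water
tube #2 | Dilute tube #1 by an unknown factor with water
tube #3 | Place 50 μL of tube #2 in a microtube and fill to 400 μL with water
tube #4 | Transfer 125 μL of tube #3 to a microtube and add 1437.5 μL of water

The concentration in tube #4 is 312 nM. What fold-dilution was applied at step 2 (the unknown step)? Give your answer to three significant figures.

15.0-fold

Step 1: 20 μL brought to 320 μL → factor 320/20 = 16
Step 2: unknown factor x
Step 3: 50 μL brought to 400 μL → factor 400/50 = 8
Step 4: 125 μL + 1437.5 μL = 1562.5 μL total → factor 1562.5/125 = 12.5
Product of known-step factors = 1600
Overall factor = 7.50 mM / (312 nM) = 24038
x = 24038 / 1600 = 15.0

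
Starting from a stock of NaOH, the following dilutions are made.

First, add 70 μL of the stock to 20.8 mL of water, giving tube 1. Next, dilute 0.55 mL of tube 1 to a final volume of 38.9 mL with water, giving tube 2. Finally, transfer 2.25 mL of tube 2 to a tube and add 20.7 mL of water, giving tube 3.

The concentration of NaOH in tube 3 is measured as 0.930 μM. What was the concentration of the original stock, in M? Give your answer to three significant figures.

Step 1: 70 μL + 20.8 mL = 20870 μL total → factor 20870/70 = 298.14
Step 2: 0.55 mL brought to 38.9 mL → factor 38.9/0.55 = 70.727
Step 3: 2.25 mL + 20.7 mL = 22.95 mL total → factor 22.95/2.25 = 10.2
Overall dilution factor = 298.14 × 70.727 × 10.2 = 2.1509 × 10^5
Stock = 0.930 μM × 2.1509 × 10^5 = 2.000 × 10^5 μM = 0.200 M

0.200 M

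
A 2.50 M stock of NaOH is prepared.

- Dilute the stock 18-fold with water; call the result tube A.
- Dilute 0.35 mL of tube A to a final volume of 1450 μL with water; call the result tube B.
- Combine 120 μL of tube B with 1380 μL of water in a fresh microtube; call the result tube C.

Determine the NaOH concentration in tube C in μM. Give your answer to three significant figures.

Step 1: 18-fold → factor 18
Step 2: 0.35 mL brought to 1450 μL → factor 1.45/0.35 = 4.1429
Step 3: 120 μL + 1380 μL = 1500 μL total → factor 1500/120 = 12.5
Overall dilution factor = 18 × 4.1429 × 12.5 = 932.14
Final = 2.50 M / 932.14 = 0.002682 M = 2.68 × 10^3 μM

2.68 × 10^3 μM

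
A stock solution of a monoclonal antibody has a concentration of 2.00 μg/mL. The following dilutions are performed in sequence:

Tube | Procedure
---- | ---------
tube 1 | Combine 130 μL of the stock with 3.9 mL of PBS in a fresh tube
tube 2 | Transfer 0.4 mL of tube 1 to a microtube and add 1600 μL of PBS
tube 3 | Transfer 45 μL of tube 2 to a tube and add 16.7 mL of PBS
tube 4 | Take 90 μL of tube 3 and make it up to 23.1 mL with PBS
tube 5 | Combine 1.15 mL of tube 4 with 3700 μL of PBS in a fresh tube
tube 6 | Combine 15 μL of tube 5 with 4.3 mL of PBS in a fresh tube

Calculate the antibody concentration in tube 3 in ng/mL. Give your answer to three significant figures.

0.0347 ng/mL

Step 1: 130 μL + 3.9 mL = 4030 μL total → factor 4030/130 = 31
Step 2: 0.4 mL + 1600 μL = 2 mL total → factor 2/0.4 = 5
Step 3: 45 μL + 16.7 mL = 16745 μL total → factor 16745/45 = 372.11
Dilution factor through tube 3 = 31 × 5 × 372.11 = 57677
[tube 3] = 2.00 μg/mL / 57677 = 3.468 × 10^-5 μg/mL = 0.0347 ng/mL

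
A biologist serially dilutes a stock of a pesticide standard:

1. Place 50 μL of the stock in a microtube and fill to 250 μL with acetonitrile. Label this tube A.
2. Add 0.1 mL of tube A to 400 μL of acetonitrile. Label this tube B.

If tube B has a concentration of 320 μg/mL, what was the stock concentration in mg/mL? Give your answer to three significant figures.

Step 1: 50 μL brought to 250 μL → factor 250/50 = 5
Step 2: 0.1 mL + 400 μL = 0.5 mL total → factor 0.5/0.1 = 5
Overall dilution factor = 5 × 5 = 25
Stock = 320 μg/mL × 25 = 8000 μg/mL = 8.00 mg/mL

8.00 mg/mL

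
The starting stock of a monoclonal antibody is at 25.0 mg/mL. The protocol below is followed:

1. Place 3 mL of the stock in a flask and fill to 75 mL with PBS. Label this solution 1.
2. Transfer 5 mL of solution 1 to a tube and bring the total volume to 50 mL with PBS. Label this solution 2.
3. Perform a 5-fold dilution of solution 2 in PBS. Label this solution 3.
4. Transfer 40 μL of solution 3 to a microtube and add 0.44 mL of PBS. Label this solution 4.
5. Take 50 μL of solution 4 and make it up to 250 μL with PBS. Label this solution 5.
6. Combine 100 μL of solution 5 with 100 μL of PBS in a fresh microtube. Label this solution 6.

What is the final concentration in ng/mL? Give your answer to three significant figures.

Step 1: 3 mL brought to 75 mL → factor 75/3 = 25
Step 2: 5 mL brought to 50 mL → factor 50/5 = 10
Step 3: 5-fold → factor 5
Step 4: 40 μL + 0.44 mL = 480 μL total → factor 480/40 = 12
Step 5: 50 μL brought to 250 μL → factor 250/50 = 5
Step 6: 100 μL + 100 μL = 200 μL total → factor 200/100 = 2
Overall dilution factor = 25 × 10 × 5 × 12 × 5 × 2 = 1.5 × 10^5
Final = 25.0 mg/mL / 1.5 × 10^5 = 0.0001667 mg/mL = 167 ng/mL

167 ng/mL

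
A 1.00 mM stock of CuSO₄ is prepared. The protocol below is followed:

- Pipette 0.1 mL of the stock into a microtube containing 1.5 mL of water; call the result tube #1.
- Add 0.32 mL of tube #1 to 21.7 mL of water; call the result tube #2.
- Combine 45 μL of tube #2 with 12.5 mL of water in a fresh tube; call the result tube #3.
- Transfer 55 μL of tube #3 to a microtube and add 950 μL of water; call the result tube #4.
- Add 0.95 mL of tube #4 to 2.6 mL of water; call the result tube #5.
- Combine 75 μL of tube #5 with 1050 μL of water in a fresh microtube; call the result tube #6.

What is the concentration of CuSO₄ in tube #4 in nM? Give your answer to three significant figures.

0.178 nM

Step 1: 0.1 mL + 1.5 mL = 1.6 mL total → factor 1.6/0.1 = 16
Step 2: 0.32 mL + 21.7 mL = 22.02 mL total → factor 22.02/0.32 = 68.812
Step 3: 45 μL + 12.5 mL = 12545 μL total → factor 12545/45 = 278.78
Step 4: 55 μL + 950 μL = 1005 μL total → factor 1005/55 = 18.273
Dilution factor through tube #4 = 16 × 68.812 × 278.78 × 18.273 = 5.6085 × 10^6
[tube #4] = 1.00 mM / 5.6085 × 10^6 = 1.783 × 10^-7 mM = 0.178 nM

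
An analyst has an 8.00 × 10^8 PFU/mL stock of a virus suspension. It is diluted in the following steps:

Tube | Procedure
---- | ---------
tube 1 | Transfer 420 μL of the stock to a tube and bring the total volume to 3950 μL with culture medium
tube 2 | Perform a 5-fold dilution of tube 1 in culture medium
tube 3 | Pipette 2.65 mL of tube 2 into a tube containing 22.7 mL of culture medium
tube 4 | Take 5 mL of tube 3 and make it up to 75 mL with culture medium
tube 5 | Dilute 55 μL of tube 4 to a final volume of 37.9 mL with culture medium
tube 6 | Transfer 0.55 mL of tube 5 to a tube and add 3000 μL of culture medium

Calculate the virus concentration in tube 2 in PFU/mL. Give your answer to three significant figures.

Step 1: 420 μL brought to 3950 μL → factor 3950/420 = 9.4048
Step 2: 5-fold → factor 5
Dilution factor through tube 2 = 9.4048 × 5 = 47.024
[tube 2] = 8.00 × 10^8 PFU/mL / 47.024 = 1.70 × 10^7 PFU/mL

1.70 × 10^7 PFU/mL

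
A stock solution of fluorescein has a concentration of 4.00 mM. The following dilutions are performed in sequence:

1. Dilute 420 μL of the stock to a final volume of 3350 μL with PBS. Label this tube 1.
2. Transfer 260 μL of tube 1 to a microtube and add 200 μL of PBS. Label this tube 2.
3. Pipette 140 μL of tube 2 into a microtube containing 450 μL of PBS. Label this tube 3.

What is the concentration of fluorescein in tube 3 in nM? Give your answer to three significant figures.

6.73 × 10^4 nM

Step 1: 420 μL brought to 3350 μL → factor 3350/420 = 7.9762
Step 2: 260 μL + 200 μL = 460 μL total → factor 460/260 = 1.7692
Step 3: 140 μL + 450 μL = 590 μL total → factor 590/140 = 4.2143
Overall dilution factor = 7.9762 × 1.7692 × 4.2143 = 59.471
Final = 4.00 mM / 59.471 = 0.06726 mM = 6.73 × 10^4 nM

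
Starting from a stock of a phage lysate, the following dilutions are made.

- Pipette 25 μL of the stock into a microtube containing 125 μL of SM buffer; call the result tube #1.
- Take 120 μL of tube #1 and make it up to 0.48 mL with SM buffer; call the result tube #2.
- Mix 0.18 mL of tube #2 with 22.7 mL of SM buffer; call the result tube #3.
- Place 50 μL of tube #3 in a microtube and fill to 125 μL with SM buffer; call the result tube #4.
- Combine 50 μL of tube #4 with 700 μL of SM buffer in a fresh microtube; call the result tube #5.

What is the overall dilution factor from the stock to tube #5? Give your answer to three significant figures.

1.14 × 10^5

Step 1: 25 μL + 125 μL = 150 μL total → factor 150/25 = 6
Step 2: 120 μL brought to 0.48 mL → factor 480/120 = 4
Step 3: 0.18 mL + 22.7 mL = 22.88 mL total → factor 22.88/0.18 = 127.11
Step 4: 50 μL brought to 125 μL → factor 125/50 = 2.5
Step 5: 50 μL + 700 μL = 750 μL total → factor 750/50 = 15
Overall dilution factor = 6 × 4 × 127.11 × 2.5 × 15 = 1.144 × 10^5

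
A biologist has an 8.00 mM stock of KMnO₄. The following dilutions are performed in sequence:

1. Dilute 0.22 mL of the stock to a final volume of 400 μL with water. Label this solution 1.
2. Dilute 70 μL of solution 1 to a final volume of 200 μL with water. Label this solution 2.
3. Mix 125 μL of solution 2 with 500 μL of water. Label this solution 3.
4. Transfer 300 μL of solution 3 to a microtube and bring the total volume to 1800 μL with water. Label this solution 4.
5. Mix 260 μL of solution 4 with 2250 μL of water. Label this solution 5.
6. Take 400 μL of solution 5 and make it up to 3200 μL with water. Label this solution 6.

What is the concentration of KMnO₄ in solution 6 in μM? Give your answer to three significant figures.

0.665 μM

Step 1: 0.22 mL brought to 400 μL → factor 0.4/0.22 = 1.8182
Step 2: 70 μL brought to 200 μL → factor 200/70 = 2.8571
Step 3: 125 μL + 500 μL = 625 μL total → factor 625/125 = 5
Step 4: 300 μL brought to 1800 μL → factor 1800/300 = 6
Step 5: 260 μL + 2250 μL = 2510 μL total → factor 2510/260 = 9.6538
Step 6: 400 μL brought to 3200 μL → factor 3200/400 = 8
Overall dilution factor = 1.8182 × 2.8571 × 5 × 6 × 9.6538 × 8 = 12036
Final = 8.00 mM / 12036 = 0.0006647 mM = 0.665 μM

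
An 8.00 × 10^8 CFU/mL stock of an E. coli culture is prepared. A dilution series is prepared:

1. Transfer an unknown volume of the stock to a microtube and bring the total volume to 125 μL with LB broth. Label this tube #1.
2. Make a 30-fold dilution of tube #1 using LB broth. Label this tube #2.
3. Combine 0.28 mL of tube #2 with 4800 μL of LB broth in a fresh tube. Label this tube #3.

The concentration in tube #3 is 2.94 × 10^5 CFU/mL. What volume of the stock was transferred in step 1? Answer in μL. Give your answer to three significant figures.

25.0 μL

Step 1: v brought to 125 μL → factor = 125 μL/v
Step 2: 30-fold → factor 30
Step 3: 0.28 mL + 4800 μL = 5.08 mL total → factor 5.08/0.28 = 18.143
Product of known-step factors = 544.29
Overall factor = 8.00 × 10^8 CFU/mL / (2.94 × 10^5 CFU/mL) = 2721.1
Step-1 factor = 2721.1 / 544.29 = 4.9994
v = 125 μL / 4.9994 = 25.0 μL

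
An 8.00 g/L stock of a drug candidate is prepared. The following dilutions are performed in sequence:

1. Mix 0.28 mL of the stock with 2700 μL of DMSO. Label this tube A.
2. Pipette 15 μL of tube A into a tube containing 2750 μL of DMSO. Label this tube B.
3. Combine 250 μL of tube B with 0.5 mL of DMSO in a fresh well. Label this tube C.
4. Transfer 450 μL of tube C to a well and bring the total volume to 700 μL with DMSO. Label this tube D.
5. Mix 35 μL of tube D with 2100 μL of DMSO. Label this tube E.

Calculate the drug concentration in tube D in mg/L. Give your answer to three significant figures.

0.874 mg/L

Step 1: 0.28 mL + 2700 μL = 2.98 mL total → factor 2.98/0.28 = 10.643
Step 2: 15 μL + 2750 μL = 2765 μL total → factor 2765/15 = 184.33
Step 3: 250 μL + 0.5 mL = 750 μL total → factor 750/250 = 3
Step 4: 450 μL brought to 700 μL → factor 700/450 = 1.5556
Dilution factor through tube D = 10.643 × 184.33 × 3 × 1.5556 = 9155.2
[tube D] = 8.00 g/L / 9155.2 = 0.0008738 g/L = 0.874 mg/L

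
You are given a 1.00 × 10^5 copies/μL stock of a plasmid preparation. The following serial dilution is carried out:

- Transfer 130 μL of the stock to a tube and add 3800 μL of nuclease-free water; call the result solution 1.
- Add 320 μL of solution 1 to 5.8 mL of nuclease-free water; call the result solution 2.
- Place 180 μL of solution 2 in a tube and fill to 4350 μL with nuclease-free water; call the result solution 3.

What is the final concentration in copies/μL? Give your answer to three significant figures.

7.16 copies/μL

Step 1: 130 μL + 3800 μL = 3930 μL total → factor 3930/130 = 30.231
Step 2: 320 μL + 5.8 mL = 6120 μL total → factor 6120/320 = 19.125
Step 3: 180 μL brought to 4350 μL → factor 4350/180 = 24.167
Overall dilution factor = 30.231 × 19.125 × 24.167 = 13972
Final = 1.00 × 10^5 copies/μL / 13972 = 7.16 copies/μL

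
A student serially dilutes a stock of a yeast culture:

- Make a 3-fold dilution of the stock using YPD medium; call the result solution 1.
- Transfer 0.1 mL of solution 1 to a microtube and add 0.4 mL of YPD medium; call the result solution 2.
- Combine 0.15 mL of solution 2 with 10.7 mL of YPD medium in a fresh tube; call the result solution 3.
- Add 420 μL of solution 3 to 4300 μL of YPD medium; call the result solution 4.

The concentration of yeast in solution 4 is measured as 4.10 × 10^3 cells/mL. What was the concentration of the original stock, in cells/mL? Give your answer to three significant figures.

5.00 × 10^7 cells/mL

Step 1: 3-fold → factor 3
Step 2: 0.1 mL + 0.4 mL = 0.5 mL total → factor 0.5/0.1 = 5
Step 3: 0.15 mL + 10.7 mL = 10.85 mL total → factor 10.85/0.15 = 72.333
Step 4: 420 μL + 4300 μL = 4720 μL total → factor 4720/420 = 11.238
Overall dilution factor = 3 × 5 × 72.333 × 11.238 = 12193
Stock = 4.10 × 10^3 cells/mL × 12193 = 5.00 × 10^7 cells/mL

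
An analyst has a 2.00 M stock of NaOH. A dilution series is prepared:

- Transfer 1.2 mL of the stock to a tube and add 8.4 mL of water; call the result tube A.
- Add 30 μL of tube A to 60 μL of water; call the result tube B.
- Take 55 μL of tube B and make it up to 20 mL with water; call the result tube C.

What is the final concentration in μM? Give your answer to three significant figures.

Step 1: 1.2 mL + 8.4 mL = 9.6 mL total → factor 9.6/1.2 = 8
Step 2: 30 μL + 60 μL = 90 μL total → factor 90/30 = 3
Step 3: 55 μL brought to 20 mL → factor 20000/55 = 363.64
Overall dilution factor = 8 × 3 × 363.64 = 8727.3
Final = 2.00 M / 8727.3 = 0.0002292 M = 229 μM

229 μM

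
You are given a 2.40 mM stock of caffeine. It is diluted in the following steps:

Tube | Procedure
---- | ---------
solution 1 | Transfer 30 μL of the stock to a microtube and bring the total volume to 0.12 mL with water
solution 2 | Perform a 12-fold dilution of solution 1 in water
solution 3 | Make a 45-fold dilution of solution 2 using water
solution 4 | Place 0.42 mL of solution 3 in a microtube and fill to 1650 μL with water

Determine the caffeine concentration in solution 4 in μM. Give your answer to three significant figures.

0.283 μM

Step 1: 30 μL brought to 0.12 mL → factor 120/30 = 4
Step 2: 12-fold → factor 12
Step 3: 45-fold → factor 45
Step 4: 0.42 mL brought to 1650 μL → factor 1.65/0.42 = 3.9286
Overall dilution factor = 4 × 12 × 45 × 3.9286 = 8485.7
Final = 2.40 mM / 8485.7 = 0.0002828 mM = 0.283 μM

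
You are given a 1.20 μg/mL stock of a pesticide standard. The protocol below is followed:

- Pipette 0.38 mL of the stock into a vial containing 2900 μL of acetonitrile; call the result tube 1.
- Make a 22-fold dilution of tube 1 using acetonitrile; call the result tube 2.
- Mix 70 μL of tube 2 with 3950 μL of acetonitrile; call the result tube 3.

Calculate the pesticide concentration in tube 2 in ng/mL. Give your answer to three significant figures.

Step 1: 0.38 mL + 2900 μL = 3.28 mL total → factor 3.28/0.38 = 8.6316
Step 2: 22-fold → factor 22
Dilution factor through tube 2 = 8.6316 × 22 = 189.89
[tube 2] = 1.20 μg/mL / 189.89 = 0.006319 μg/mL = 6.32 ng/mL

6.32 ng/mL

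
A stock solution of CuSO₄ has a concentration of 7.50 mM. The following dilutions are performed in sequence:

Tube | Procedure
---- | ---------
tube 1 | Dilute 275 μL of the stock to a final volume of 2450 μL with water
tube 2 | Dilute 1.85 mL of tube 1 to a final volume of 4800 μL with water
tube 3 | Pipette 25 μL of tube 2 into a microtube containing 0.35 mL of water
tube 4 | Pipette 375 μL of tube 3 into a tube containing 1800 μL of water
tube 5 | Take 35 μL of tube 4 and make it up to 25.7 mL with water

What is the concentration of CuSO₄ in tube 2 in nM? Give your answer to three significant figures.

Step 1: 275 μL brought to 2450 μL → factor 2450/275 = 8.9091
Step 2: 1.85 mL brought to 4800 μL → factor 4.8/1.85 = 2.5946
Dilution factor through tube 2 = 8.9091 × 2.5946 = 23.115
[tube 2] = 7.50 mM / 23.115 = 0.3245 mM = 3.24 × 10^5 nM

3.24 × 10^5 nM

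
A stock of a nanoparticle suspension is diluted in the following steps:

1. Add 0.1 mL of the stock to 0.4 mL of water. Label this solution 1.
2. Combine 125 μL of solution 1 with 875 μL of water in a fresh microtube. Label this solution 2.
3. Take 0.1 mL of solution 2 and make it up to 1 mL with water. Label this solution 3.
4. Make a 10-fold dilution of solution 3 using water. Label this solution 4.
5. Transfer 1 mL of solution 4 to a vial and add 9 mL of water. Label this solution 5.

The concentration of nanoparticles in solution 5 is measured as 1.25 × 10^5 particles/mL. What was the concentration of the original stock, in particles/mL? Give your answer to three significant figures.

5.00 × 10^9 particles/mL

Step 1: 0.1 mL + 0.4 mL = 0.5 mL total → factor 0.5/0.1 = 5
Step 2: 125 μL + 875 μL = 1000 μL total → factor 1000/125 = 8
Step 3: 0.1 mL brought to 1 mL → factor 1/0.1 = 10
Step 4: 10-fold → factor 10
Step 5: 1 mL + 9 mL = 10 mL total → factor 10/1 = 10
Overall dilution factor = 5 × 8 × 10 × 10 × 10 = 40000
Stock = 1.25 × 10^5 particles/mL × 40000 = 5.00 × 10^9 particles/mL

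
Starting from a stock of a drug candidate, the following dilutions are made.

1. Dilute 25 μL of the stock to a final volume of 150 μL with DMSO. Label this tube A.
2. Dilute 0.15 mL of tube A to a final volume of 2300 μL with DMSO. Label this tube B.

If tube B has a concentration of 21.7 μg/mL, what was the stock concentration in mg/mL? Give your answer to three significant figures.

2.00 mg/mL

Step 1: 25 μL brought to 150 μL → factor 150/25 = 6
Step 2: 0.15 mL brought to 2300 μL → factor 2.3/0.15 = 15.333
Overall dilution factor = 6 × 15.333 = 92
Stock = 21.7 μg/mL × 92 = 1996 μg/mL = 2.00 mg/mL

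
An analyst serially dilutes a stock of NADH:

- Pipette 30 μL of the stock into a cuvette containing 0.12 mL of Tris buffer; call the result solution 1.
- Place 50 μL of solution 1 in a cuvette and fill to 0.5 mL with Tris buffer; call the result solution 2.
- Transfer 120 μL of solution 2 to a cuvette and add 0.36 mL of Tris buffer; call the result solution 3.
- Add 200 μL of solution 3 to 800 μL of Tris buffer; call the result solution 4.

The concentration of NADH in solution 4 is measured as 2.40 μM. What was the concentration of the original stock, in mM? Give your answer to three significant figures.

Step 1: 30 μL + 0.12 mL = 150 μL total → factor 150/30 = 5
Step 2: 50 μL brought to 0.5 mL → factor 500/50 = 10
Step 3: 120 μL + 0.36 mL = 480 μL total → factor 480/120 = 4
Step 4: 200 μL + 800 μL = 1000 μL total → factor 1000/200 = 5
Overall dilution factor = 5 × 10 × 4 × 5 = 1000
Stock = 2.40 μM × 1000 = 2400 μM = 2.40 mM

2.40 mM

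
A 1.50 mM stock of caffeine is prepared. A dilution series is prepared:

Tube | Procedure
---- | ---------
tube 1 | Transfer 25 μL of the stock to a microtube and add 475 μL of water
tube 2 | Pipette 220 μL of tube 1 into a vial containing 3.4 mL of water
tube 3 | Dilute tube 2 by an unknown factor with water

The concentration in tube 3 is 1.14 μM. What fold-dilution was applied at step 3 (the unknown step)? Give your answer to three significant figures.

4.00-fold

Step 1: 25 μL + 475 μL = 500 μL total → factor 500/25 = 20
Step 2: 220 μL + 3.4 mL = 3620 μL total → factor 3620/220 = 16.455
Step 3: unknown factor x
Product of known-step factors = 329.09
Overall factor = 1.50 mM / (1.14 μM) = 1315.8
x = 1315.8 / 329.09 = 4.00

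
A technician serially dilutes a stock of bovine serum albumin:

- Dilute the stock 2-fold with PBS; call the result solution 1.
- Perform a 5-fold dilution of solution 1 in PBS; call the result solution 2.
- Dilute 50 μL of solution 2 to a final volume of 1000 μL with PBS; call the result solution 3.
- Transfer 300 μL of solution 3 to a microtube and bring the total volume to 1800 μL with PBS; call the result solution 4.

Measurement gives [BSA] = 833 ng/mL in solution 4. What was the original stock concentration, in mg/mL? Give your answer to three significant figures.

Step 1: 2-fold → factor 2
Step 2: 5-fold → factor 5
Step 3: 50 μL brought to 1000 μL → factor 1000/50 = 20
Step 4: 300 μL brought to 1800 μL → factor 1800/300 = 6
Overall dilution factor = 2 × 5 × 20 × 6 = 1200
Stock = 833 ng/mL × 1200 = 9.996 × 10^5 ng/mL = 1.00 mg/mL

1.00 mg/mL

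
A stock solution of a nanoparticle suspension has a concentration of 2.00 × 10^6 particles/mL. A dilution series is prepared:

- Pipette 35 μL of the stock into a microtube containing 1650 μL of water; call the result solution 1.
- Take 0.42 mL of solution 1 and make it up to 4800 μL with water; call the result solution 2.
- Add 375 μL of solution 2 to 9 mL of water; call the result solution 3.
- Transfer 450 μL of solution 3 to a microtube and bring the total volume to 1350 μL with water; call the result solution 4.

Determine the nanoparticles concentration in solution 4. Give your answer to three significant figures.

Step 1: 35 μL + 1650 μL = 1685 μL total → factor 1685/35 = 48.143
Step 2: 0.42 mL brought to 4800 μL → factor 4.8/0.42 = 11.429
Step 3: 375 μL + 9 mL = 9375 μL total → factor 9375/375 = 25
Step 4: 450 μL brought to 1350 μL → factor 1350/450 = 3
Overall dilution factor = 48.143 × 11.429 × 25 × 3 = 41265
Final = 2.00 × 10^6 particles/mL / 41265 = 48.5 particles/mL

48.5 particles/mL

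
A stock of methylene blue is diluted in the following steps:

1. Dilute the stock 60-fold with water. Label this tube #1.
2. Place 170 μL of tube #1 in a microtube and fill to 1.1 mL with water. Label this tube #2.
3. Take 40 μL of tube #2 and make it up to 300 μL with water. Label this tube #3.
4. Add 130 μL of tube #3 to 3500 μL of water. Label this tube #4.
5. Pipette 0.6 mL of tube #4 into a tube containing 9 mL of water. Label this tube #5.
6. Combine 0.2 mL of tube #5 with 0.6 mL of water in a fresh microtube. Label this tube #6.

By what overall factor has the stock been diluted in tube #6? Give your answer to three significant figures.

Step 1: 60-fold → factor 60
Step 2: 170 μL brought to 1.1 mL → factor 1100/170 = 6.4706
Step 3: 40 μL brought to 300 μL → factor 300/40 = 7.5
Step 4: 130 μL + 3500 μL = 3630 μL total → factor 3630/130 = 27.923
Step 5: 0.6 mL + 9 mL = 9.6 mL total → factor 9.6/0.6 = 16
Step 6: 0.2 mL + 0.6 mL = 0.8 mL total → factor 0.8/0.2 = 4
Overall dilution factor = 60 × 6.4706 × 7.5 × 27.923 × 16 × 4 = 5.2035 × 10^6

5.20 × 10^6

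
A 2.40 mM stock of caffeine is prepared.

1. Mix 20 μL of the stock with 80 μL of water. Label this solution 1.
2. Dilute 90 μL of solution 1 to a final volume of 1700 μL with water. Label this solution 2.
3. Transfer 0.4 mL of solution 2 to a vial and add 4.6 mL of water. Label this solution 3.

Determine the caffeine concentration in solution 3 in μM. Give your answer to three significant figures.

Step 1: 20 μL + 80 μL = 100 μL total → factor 100/20 = 5
Step 2: 90 μL brought to 1700 μL → factor 1700/90 = 18.889
Step 3: 0.4 mL + 4.6 mL = 5 mL total → factor 5/0.4 = 12.5
Overall dilution factor = 5 × 18.889 × 12.5 = 1180.6
Final = 2.40 mM / 1180.6 = 0.002033 mM = 2.03 μM

2.03 μM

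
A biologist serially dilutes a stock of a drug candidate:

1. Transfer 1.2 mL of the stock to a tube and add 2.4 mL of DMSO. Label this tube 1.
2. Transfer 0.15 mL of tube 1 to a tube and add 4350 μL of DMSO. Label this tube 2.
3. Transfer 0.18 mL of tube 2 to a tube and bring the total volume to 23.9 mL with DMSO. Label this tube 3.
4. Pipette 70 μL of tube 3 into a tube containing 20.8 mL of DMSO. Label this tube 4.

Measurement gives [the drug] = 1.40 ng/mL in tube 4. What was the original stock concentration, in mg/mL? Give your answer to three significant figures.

Step 1: 1.2 mL + 2.4 mL = 3.6 mL total → factor 3.6/1.2 = 3
Step 2: 0.15 mL + 4350 μL = 4.5 mL total → factor 4.5/0.15 = 30
Step 3: 0.18 mL brought to 23.9 mL → factor 23.9/0.18 = 132.78
Step 4: 70 μL + 20.8 mL = 20870 μL total → factor 20870/70 = 298.14
Overall dilution factor = 3 × 30 × 132.78 × 298.14 = 3.5628 × 10^6
Stock = 1.40 ng/mL × 3.5628 × 10^6 = 4.988 × 10^6 ng/mL = 4.99 mg/mL

4.99 mg/mL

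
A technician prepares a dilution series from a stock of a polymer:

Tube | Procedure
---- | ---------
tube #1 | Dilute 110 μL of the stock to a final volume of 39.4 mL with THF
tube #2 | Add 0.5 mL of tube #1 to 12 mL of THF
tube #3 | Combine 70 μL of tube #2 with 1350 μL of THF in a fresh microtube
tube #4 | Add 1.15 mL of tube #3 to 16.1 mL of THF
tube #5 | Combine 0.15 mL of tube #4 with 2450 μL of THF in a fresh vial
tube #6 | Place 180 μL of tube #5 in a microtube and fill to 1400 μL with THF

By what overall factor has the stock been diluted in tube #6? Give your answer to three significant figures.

3.67 × 10^8

Step 1: 110 μL brought to 39.4 mL → factor 39400/110 = 358.18
Step 2: 0.5 mL + 12 mL = 12.5 mL total → factor 12.5/0.5 = 25
Step 3: 70 μL + 1350 μL = 1420 μL total → factor 1420/70 = 20.286
Step 4: 1.15 mL + 16.1 mL = 17.25 mL total → factor 17.25/1.15 = 15
Step 5: 0.15 mL + 2450 μL = 2.6 mL total → factor 2.6/0.15 = 17.333
Step 6: 180 μL brought to 1400 μL → factor 1400/180 = 7.7778
Overall dilution factor = 358.18 × 25 × 20.286 × 15 × 17.333 × 7.7778 = 3.6734 × 10^8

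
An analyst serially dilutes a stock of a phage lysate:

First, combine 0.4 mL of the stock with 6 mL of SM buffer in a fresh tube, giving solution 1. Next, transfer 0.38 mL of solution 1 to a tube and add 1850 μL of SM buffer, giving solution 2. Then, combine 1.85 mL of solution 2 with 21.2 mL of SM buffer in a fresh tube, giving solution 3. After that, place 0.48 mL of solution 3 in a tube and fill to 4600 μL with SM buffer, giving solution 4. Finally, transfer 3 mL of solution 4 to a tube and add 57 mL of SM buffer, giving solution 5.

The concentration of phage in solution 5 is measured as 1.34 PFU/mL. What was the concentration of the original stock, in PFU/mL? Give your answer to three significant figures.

Step 1: 0.4 mL + 6 mL = 6.4 mL total → factor 6.4/0.4 = 16
Step 2: 0.38 mL + 1850 μL = 2.23 mL total → factor 2.23/0.38 = 5.8684
Step 3: 1.85 mL + 21.2 mL = 23.05 mL total → factor 23.05/1.85 = 12.459
Step 4: 0.48 mL brought to 4600 μL → factor 4.6/0.48 = 9.5833
Step 5: 3 mL + 57 mL = 60 mL total → factor 60/3 = 20
Overall dilution factor = 16 × 5.8684 × 12.459 × 9.5833 × 20 = 2.2423 × 10^5
Stock = 1.34 PFU/mL × 2.2423 × 10^5 = 3.00 × 10^5 PFU/mL

3.00 × 10^5 PFU/mL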